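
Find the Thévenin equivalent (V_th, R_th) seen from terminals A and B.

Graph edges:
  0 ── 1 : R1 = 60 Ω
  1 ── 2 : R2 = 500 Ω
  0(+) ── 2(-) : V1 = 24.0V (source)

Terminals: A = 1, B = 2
Step 1 — V_th is the open-circuit voltage V_A - V_B (nothing connected across the terminals).
Nodal analysis, taking node 2 as the 0 V reference.
Source V1 fixes V_0 = 24 V.
KCL at each unknown node (sum of currents leaving = 0; resistances in Ω):
  Node 1: (V_1 - 24)/60 + (V_1 - 0)/500 = 0
Collecting terms: 0.01867 × V_1 = 0.4  =>  V_1 = 21.43 V
V_th = V_1 - V_2 = 21.43 - 0 = 21.43 V
Step 2 — R_th: zero the source — replace V1 by a short circuit (node 2 merges into node 0) — and find the resistance seen between A (node 1) and B (node 0).
Reduce the network between node 1 (A) and node 0 (B) by series/parallel combination:
  Rp1 = R1 ‖ R2 (parallel, both between nodes 0 and 1) = 1/(1/60 + 1/500) = 53.57 Ω
R_th = 53.57 Ω

Final answer: V_th = 21.43 V, R_th = 53.57 Ω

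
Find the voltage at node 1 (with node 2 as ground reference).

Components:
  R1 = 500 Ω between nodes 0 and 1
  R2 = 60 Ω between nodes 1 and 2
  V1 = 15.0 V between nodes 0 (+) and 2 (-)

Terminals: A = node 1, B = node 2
Nodal analysis, taking node 2 as the 0 V reference.
Source V1 fixes V_0 = 15 V.
KCL at each unknown node (sum of currents leaving = 0; resistances in Ω):
  Node 1: (V_1 - 15)/500 + (V_1 - 0)/60 = 0
Collecting terms: 0.01867 × V_1 = 0.03  =>  V_1 = 1.607 V
The requested potential is V_1 = 1.607 V.

Final answer: V_1 = 1.607 V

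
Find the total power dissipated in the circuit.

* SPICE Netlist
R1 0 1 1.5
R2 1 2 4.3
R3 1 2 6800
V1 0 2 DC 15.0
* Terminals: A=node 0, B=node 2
Nodal analysis, taking node 2 as the 0 V reference.
Source V1 fixes V_0 = 15 V.
KCL at each unknown node (sum of currents leaving = 0; resistances in Ω):
  Node 1: (V_1 - 15)/1.5 + (V_1 - 0)/4.3 + (V_1 - 0)/6800 = 0
Collecting terms: 0.8994 × V_1 = 10  =>  V_1 = 11.12 V
Power in each resistor, P = (ΔV)²/R:
  P_R1 = (15 - 11.12)²/1.5 = 10.04 W
  P_R2 = (11.12 - 0)²/4.3 = 28.75 W
  P_R3 = (11.12 - 0)²/6800 = 0.01818 W
P_total = P_R1 + P_R2 + P_R3 = 38.81 W

Final answer: 38.81 W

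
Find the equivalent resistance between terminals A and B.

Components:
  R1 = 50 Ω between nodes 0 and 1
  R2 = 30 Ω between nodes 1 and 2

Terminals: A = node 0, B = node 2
Reduce the network between node 0 (A) and node 2 (B) by series/parallel combination:
  Rs1 = R1 + R2 (series, joined only at node 1) = 50 + 30 = 80 Ω
R_eq = 80 Ω

Final answer: 80 Ω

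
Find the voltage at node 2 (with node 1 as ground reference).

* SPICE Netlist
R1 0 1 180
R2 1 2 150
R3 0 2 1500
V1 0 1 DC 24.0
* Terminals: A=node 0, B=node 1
Nodal analysis, taking node 1 as the 0 V reference.
Source V1 fixes V_0 = 24 V.
KCL at each unknown node (sum of currents leaving = 0; resistances in Ω):
  Node 2: (V_2 - 0)/150 + (V_2 - 24)/1500 = 0
Collecting terms: 0.007333 × V_2 = 0.016  =>  V_2 = 2.182 V
The requested potential is V_2 = 2.182 V.

Final answer: V_2 = 2.182 V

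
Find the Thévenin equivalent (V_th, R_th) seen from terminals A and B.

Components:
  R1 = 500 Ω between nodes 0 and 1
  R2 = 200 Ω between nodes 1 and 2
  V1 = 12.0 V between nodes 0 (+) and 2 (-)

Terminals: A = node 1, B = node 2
Step 1 — V_th is the open-circuit voltage V_A - V_B (nothing connected across the terminals).
Nodal analysis, taking node 2 as the 0 V reference.
Source V1 fixes V_0 = 12 V.
KCL at each unknown node (sum of currents leaving = 0; resistances in Ω):
  Node 1: (V_1 - 12)/500 + (V_1 - 0)/200 = 0
Collecting terms: 0.007 × V_1 = 0.024  =>  V_1 = 3.429 V
V_th = V_1 - V_2 = 3.429 - 0 = 3.429 V
Step 2 — R_th: zero the source — replace V1 by a short circuit (node 2 merges into node 0) — and find the resistance seen between A (node 1) and B (node 0).
Reduce the network between node 1 (A) and node 0 (B) by series/parallel combination:
  Rp1 = R1 ‖ R2 (parallel, both between nodes 0 and 1) = 1/(1/500 + 1/200) = 142.9 Ω
R_th = 142.9 Ω

Final answer: V_th = 3.429 V, R_th = 142.9 Ω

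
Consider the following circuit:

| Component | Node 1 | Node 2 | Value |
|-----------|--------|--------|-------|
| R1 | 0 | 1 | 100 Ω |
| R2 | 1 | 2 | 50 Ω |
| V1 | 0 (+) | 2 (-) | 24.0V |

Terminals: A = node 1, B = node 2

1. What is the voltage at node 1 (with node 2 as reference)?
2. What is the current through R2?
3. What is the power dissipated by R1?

Nodal analysis, taking node 2 as the 0 V reference.
Source V1 fixes V_0 = 24 V.
KCL at each unknown node (sum of currents leaving = 0; resistances in Ω):
  Node 1: (V_1 - 24)/100 + (V_1 - 0)/50 = 0
Collecting terms: 0.03 × V_1 = 0.24  =>  V_1 = 8 V
Part 1:
  Read off the nodal solution: V_1 = 8 V
Part 2:
  I_R2 = (V_1 - V_2)/R2 = (8 - 0)/50 = 0.16 A
  Magnitude: I_R2 = 0.16 A
Part 3:
  I_R1 = (V_0 - V_1)/R1 = (24 - 8)/100 = 0.16 A
  P_R1 = I_R1² × R1 = (0.16)² × 100 = 2.56 W

Final answers:
1. V_1 = 8 V
2. I_R2 = 0.16 A
3. P_R1 = 2.56 W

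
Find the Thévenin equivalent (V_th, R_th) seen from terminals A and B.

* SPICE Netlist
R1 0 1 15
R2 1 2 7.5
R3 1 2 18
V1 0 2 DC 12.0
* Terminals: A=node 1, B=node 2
Step 1 — V_th is the open-circuit voltage V_A - V_B (nothing connected across the terminals).
Nodal analysis, taking node 2 as the 0 V reference.
Source V1 fixes V_0 = 12 V.
KCL at each unknown node (sum of currents leaving = 0; resistances in Ω):
  Node 1: (V_1 - 12)/15 + (V_1 - 0)/7.5 + (V_1 - 0)/18 = 0
Collecting terms: 0.2556 × V_1 = 0.8  =>  V_1 = 3.13 V
V_th = V_1 - V_2 = 3.13 - 0 = 3.13 V
Step 2 — R_th: zero the source — replace V1 by a short circuit (node 2 merges into node 0) — and find the resistance seen between A (node 1) and B (node 0).
Reduce the network between node 1 (A) and node 0 (B) by series/parallel combination:
  Rp1 = R1 ‖ R2 ‖ R3 (parallel, all between nodes 0 and 1) = 1/(1/15 + 1/7.5 + 1/18) = 3.913 Ω
R_th = 3.913 Ω

Final answer: V_th = 3.13 V, R_th = 3.913 Ω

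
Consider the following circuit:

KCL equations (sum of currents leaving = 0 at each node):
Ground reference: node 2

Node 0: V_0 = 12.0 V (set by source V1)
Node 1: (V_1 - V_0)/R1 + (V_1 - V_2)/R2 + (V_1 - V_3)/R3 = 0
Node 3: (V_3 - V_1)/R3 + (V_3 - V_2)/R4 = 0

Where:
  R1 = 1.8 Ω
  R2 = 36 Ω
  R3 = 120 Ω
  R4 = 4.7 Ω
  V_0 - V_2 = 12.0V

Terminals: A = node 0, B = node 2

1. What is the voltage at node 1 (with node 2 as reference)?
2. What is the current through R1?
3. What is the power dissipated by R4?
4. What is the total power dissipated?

Nodal analysis, taking node 2 as the 0 V reference.
Source V1 fixes V_0 = 12 V.
KCL at each unknown node (sum of currents leaving = 0; resistances in Ω):
  Node 1: (V_1 - 12)/1.8 + (V_1 - 0)/36 + (V_1 - V_3)/120 = 0
  Node 3: (V_3 - V_1)/120 + (V_3 - 0)/4.7 = 0
Collecting terms (coefficients in siemens):
  0.5917·V_1 - 0.008333·V_3 = 6.667
  0.2211·V_3 - 0.008333·V_1 = 0
Determinant D = (0.5917)(0.2211) - (-0.008333)(-0.008333) = 0.1307
V_1 = [(6.667)(0.2211) - (-0.008333)(0)]/D = 11.27 V
V_3 = [(0.5917)(0) - (6.667)(-0.008333)]/D = 0.4249 V
Part 1:
  Read off the nodal solution: V_1 = 11.27 V
Part 2:
  I_R1 = (V_0 - V_1)/R1 = (12 - 11.27)/1.8 = 0.4036 A
  Magnitude: I_R1 = 0.4036 A
Part 3:
  I_R4 = (V_2 - V_3)/R4 = (0 - 0.4249)/4.7 = -0.09041 A
  P_R4 = I_R4² × R4 = (-0.09041)² × 4.7 = 0.03841 W
Part 4:
  Power in each resistor, P = (ΔV)²/R:
    P_R1 = (12 - 11.27)²/1.8 = 0.2932 W
    P_R2 = (11.27 - 0)²/36 = 3.53 W
    P_R3 = (11.27 - 0.4249)²/120 = 0.9808 W
    P_R4 = (0 - 0.4249)²/4.7 = 0.03841 W
  P_total = P_R1 + P_R2 + P_R3 + P_R4 = 4.843 W

Final answers:
1. V_1 = 11.27 V
2. I_R1 = 0.4036 A
3. P_R4 = 0.03841 W
4. P_total = 4.843 W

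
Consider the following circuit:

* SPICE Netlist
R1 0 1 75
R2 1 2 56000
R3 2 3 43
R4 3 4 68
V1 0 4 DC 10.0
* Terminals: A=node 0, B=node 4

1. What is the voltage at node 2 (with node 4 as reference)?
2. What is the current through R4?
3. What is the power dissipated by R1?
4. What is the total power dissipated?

Nodal analysis, taking node 4 as the 0 V reference.
Source V1 fixes V_0 = 10 V.
KCL at each unknown node (sum of currents leaving = 0; resistances in Ω):
  Node 1: (V_1 - 10)/75 + (V_1 - V_2)/56000 = 0
  Node 2: (V_2 - V_1)/56000 + (V_2 - V_3)/43 = 0
  Node 3: (V_3 - V_2)/43 + (V_3 - 0)/68 = 0
Collecting terms (coefficients in siemens):
  0.01335·V_1 - 0.00001786·V_2 = 0.1333
  0.02327·V_2 - 0.00001786·V_1 - 0.02326·V_3 = 0
  0.03796·V_3 - 0.02326·V_2 = 0
Solving these 3 simultaneous equations (Gaussian elimination) gives:
  V_1 = 9.987 V, V_2 = 0.01976 V, V_3 = 0.0121 V
Part 1:
  Read off the nodal solution: V_2 = 0.01976 V
Part 2:
  I_R4 = (V_3 - V_4)/R4 = (0.0121 - 0)/68 = 0.000178 A
  Magnitude: I_R4 = 0.000178 A
Part 3:
  I_R1 = (V_0 - V_1)/R1 = (10 - 9.987)/75 = 0.000178 A
  P_R1 = I_R1² × R1 = (0.000178)² × 75 = 0.000002376 W
Part 4:
  Power in each resistor, P = (ΔV)²/R:
    P_R1 = (10 - 9.987)²/75 = 0.000002376 W
    P_R2 = (9.987 - 0.01976)²/56000 = 0.001774 W
    P_R3 = (0.01976 - 0.0121)²/43 = 0.000001362 W
    P_R4 = (0.0121 - 0)²/68 = 0.000002154 W
  P_total = P_R1 + P_R2 + P_R3 + P_R4 = 0.00178 W

Final answers:
1. V_2 = 0.01976 V
2. I_R4 = 0.000178 A
3. P_R1 = 2.376e-06 W
4. P_total = 0.00178 W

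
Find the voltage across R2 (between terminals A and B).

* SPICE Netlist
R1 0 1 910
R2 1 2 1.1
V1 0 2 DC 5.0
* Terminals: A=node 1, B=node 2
R1 and R2 are in series across V1 (node 0 → node 1 → node 2), and the output A–B is taken across R2, so this is a voltage divider.
Series current: I = V1/(R1 + R2) = 5/(910 + 1.1) = 5/911.1 = 0.005488 A
V_R2 = I × R2 = V1 × R2/(R1 + R2) = 5 × 1.1/911.1 = 0.006037 V

Final answer: 0.006037 V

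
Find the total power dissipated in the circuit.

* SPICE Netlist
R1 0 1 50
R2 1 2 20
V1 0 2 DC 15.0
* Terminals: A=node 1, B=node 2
Nodal analysis, taking node 2 as the 0 V reference.
Source V1 fixes V_0 = 15 V.
KCL at each unknown node (sum of currents leaving = 0; resistances in Ω):
  Node 1: (V_1 - 15)/50 + (V_1 - 0)/20 = 0
Collecting terms: 0.07 × V_1 = 0.3  =>  V_1 = 4.286 V
Power in each resistor, P = (ΔV)²/R:
  P_R1 = (15 - 4.286)²/50 = 2.296 W
  P_R2 = (4.286 - 0)²/20 = 0.9184 W
P_total = P_R1 + P_R2 = 3.214 W

Final answer: 3.214 W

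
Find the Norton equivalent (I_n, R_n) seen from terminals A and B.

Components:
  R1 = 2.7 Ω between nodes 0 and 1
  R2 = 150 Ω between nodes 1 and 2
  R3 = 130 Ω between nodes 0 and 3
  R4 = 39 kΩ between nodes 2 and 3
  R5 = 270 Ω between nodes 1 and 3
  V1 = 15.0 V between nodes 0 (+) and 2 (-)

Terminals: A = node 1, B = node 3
Find the Thévenin equivalent first; then I_n = V_th/R_th and R_n = R_th.
Step 1 — V_th is the open-circuit voltage V_A - V_B (nothing connected across the terminals).
Nodal analysis, taking node 2 as the 0 V reference.
Source V1 fixes V_0 = 15 V.
KCL at each unknown node (sum of currents leaving = 0; resistances in Ω):
  Node 1: (V_1 - 15)/2.7 + (V_1 - 0)/150 + (V_1 - V_3)/270 = 0
  Node 3: (V_3 - 15)/130 + (V_3 - 0)/39000 + (V_3 - V_1)/270 = 0
Collecting terms (coefficients in siemens):
  0.3807·V_1 - 0.003704·V_3 = 5.556
  0.01142·V_3 - 0.003704·V_1 = 0.1154
Determinant D = (0.3807)(0.01142) - (-0.003704)(-0.003704) = 0.004335
V_1 = [(5.556)(0.01142) - (-0.003704)(0.1154)]/D = 14.74 V
V_3 = [(0.3807)(0.1154) - (5.556)(-0.003704)]/D = 14.88 V
V_th = V_1 - V_3 = 14.74 - 14.88 = -0.1446 V
Step 2 — R_th: zero the source — replace V1 by a short circuit (node 2 merges into node 0) — and find the resistance seen between A (node 1) and B (node 3).
Reduce the network between node 1 (A) and node 3 (B) by series/parallel combination:
  Rp1 = R1 ‖ R2 (parallel, both between nodes 0 and 1) = 1/(1/2.7 + 1/150) = 2.652 Ω
  Rp2 = R3 ‖ R4 (parallel, both between nodes 0 and 3) = 1/(1/130 + 1/39000) = 129.6 Ω
  Rs1 = Rp1 + Rp2 (series, joined only at node 0) = 2.652 + 129.6 = 132.2 Ω
  Rp3 = R5 ‖ Rs1 (parallel, both between nodes 1 and 3) = 1/(1/270 + 1/132.2) = 88.76 Ω
R_th = 88.76 Ω
I_n = V_th/R_th = -0.1446/88.76 = -0.001629 A, and R_n = R_th = 88.76 Ω

Final answer: I_n = -0.001629 A, R_n = 88.76 Ω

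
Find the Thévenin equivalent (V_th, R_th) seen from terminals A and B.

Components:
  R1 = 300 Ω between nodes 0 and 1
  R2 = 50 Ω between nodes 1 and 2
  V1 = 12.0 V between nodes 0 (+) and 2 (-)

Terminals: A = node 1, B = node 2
Step 1 — V_th is the open-circuit voltage V_A - V_B (nothing connected across the terminals).
Nodal analysis, taking node 2 as the 0 V reference.
Source V1 fixes V_0 = 12 V.
KCL at each unknown node (sum of currents leaving = 0; resistances in Ω):
  Node 1: (V_1 - 12)/300 + (V_1 - 0)/50 = 0
Collecting terms: 0.02333 × V_1 = 0.04  =>  V_1 = 1.714 V
V_th = V_1 - V_2 = 1.714 - 0 = 1.714 V
Step 2 — R_th: zero the source — replace V1 by a short circuit (node 2 merges into node 0) — and find the resistance seen between A (node 1) and B (node 0).
Reduce the network between node 1 (A) and node 0 (B) by series/parallel combination:
  Rp1 = R1 ‖ R2 (parallel, both between nodes 0 and 1) = 1/(1/300 + 1/50) = 42.86 Ω
R_th = 42.86 Ω

Final answer: V_th = 1.714 V, R_th = 42.86 Ω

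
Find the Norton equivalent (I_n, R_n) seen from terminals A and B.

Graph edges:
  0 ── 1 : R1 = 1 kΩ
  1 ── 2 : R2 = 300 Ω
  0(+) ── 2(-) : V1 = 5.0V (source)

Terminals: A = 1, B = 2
Find the Thévenin equivalent first; then I_n = V_th/R_th and R_n = R_th.
Step 1 — V_th is the open-circuit voltage V_A - V_B (nothing connected across the terminals).
Nodal analysis, taking node 2 as the 0 V reference.
Source V1 fixes V_0 = 5 V.
KCL at each unknown node (sum of currents leaving = 0; resistances in Ω):
  Node 1: (V_1 - 5)/1000 + (V_1 - 0)/300 = 0
Collecting terms: 0.004333 × V_1 = 0.005  =>  V_1 = 1.154 V
V_th = V_1 - V_2 = 1.154 - 0 = 1.154 V
Step 2 — R_th: zero the source — replace V1 by a short circuit (node 2 merges into node 0) — and find the resistance seen between A (node 1) and B (node 0).
Reduce the network between node 1 (A) and node 0 (B) by series/parallel combination:
  Rp1 = R1 ‖ R2 (parallel, both between nodes 0 and 1) = 1/(1/1000 + 1/300) = 230.8 Ω
R_th = 230.8 Ω
I_n = V_th/R_th = 1.154/230.8 = 0.005 A, and R_n = R_th = 230.8 Ω

Final answer: I_n = 0.005 A, R_n = 230.8 Ω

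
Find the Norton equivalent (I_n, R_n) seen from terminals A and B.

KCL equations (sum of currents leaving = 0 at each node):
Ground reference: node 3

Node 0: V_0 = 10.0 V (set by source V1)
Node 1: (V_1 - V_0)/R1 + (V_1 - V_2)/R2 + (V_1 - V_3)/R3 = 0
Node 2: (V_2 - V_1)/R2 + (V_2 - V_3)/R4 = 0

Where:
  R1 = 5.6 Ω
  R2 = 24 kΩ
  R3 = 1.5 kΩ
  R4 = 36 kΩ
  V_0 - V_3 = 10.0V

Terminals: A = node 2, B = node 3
Find the Thévenin equivalent first; then I_n = V_th/R_th and R_n = R_th.
Step 1 — V_th is the open-circuit voltage V_A - V_B (nothing connected across the terminals).
Nodal analysis, taking node 3 as the 0 V reference.
Source V1 fixes V_0 = 10 V.
KCL at each unknown node (sum of currents leaving = 0; resistances in Ω):
  Node 1: (V_1 - 10)/5.6 + (V_1 - V_2)/24000 + (V_1 - 0)/1500 = 0
  Node 2: (V_2 - V_1)/24000 + (V_2 - 0)/36000 = 0
Collecting terms (coefficients in siemens):
  0.1793·V_1 - 0.00004167·V_2 = 1.786
  0.00006944·V_2 - 0.00004167·V_1 = 0
Determinant D = (0.1793)(0.00006944) - (-0.00004167)(-0.00004167) = 0.00001245
V_1 = [(1.786)(0.00006944) - (-0.00004167)(0)]/D = 9.962 V
V_2 = [(0.1793)(0) - (1.786)(-0.00004167)]/D = 5.977 V
V_th = V_2 - V_3 = 5.977 - 0 = 5.977 V
Step 2 — R_th: zero the source — replace V1 by a short circuit (node 3 merges into node 0) — and find the resistance seen between A (node 2) and B (node 0).
Reduce the network between node 2 (A) and node 0 (B) by series/parallel combination:
  Rp1 = R1 ‖ R3 (parallel, both between nodes 0 and 1) = 1/(1/5.6 + 1/1500) = 5.579 Ω
  Rs1 = R2 + Rp1 (series, joined only at node 1) = 24000 + 5.579 = 24010 Ω
  Rp2 = R4 ‖ Rs1 (parallel, both between nodes 0 and 2) = 1/(1/36000 + 1/24010) = 14400 Ω
R_th = 14.4 kΩ
I_n = V_th/R_th = 5.977/14400 = 0.000415 A, and R_n = R_th = 14.4 kΩ

Final answer: I_n = 0.000415 A, R_n = 14.4 kΩ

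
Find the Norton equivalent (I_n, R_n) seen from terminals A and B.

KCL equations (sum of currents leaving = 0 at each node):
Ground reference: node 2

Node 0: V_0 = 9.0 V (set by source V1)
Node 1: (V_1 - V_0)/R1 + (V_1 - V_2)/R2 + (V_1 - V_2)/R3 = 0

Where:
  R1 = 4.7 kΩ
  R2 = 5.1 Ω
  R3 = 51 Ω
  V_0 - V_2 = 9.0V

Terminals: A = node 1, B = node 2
Find the Thévenin equivalent first; then I_n = V_th/R_th and R_n = R_th.
Step 1 — V_th is the open-circuit voltage V_A - V_B (nothing connected across the terminals).
Nodal analysis, taking node 2 as the 0 V reference.
Source V1 fixes V_0 = 9 V.
KCL at each unknown node (sum of currents leaving = 0; resistances in Ω):
  Node 1: (V_1 - 9)/4700 + (V_1 - 0)/5.1 + (V_1 - 0)/51 = 0
Collecting terms: 0.2159 × V_1 = 0.001915  =>  V_1 = 0.008869 V
V_th = V_1 - V_2 = 0.008869 - 0 = 0.008869 V
Step 2 — R_th: zero the source — replace V1 by a short circuit (node 2 merges into node 0) — and find the resistance seen between A (node 1) and B (node 0).
Reduce the network between node 1 (A) and node 0 (B) by series/parallel combination:
  Rp1 = R1 ‖ R2 ‖ R3 (parallel, all between nodes 0 and 1) = 1/(1/4700 + 1/5.1 + 1/51) = 4.632 Ω
R_th = 4.632 Ω
I_n = V_th/R_th = 0.008869/4.632 = 0.001915 A, and R_n = R_th = 4.632 Ω

Final answer: I_n = 0.001915 A, R_n = 4.632 Ω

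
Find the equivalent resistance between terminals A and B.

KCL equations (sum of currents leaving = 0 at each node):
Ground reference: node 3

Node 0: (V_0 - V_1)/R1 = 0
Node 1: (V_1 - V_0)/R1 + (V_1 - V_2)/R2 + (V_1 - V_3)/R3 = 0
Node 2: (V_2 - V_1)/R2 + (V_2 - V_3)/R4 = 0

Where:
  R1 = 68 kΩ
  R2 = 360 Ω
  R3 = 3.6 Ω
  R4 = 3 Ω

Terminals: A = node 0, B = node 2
Reduce the network between node 0 (A) and node 2 (B) by series/parallel combination:
  Rs1 = R3 + R4 (series, joined only at node 3) = 3.6 + 3 = 6.6 Ω
  Rp1 = R2 ‖ Rs1 (parallel, both between nodes 1 and 2) = 1/(1/360 + 1/6.6) = 6.481 Ω
  Rs2 = R1 + Rp1 (series, joined only at node 1) = 68000 + 6.481 = 68010 Ω
R_eq = 68.01 kΩ

Final answer: 68.01 kΩ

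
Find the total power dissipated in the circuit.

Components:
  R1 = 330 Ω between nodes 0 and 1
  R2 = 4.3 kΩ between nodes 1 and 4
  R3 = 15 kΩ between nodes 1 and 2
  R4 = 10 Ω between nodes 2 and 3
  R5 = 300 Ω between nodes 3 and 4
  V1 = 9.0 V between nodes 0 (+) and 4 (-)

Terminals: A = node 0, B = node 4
Nodal analysis, taking node 4 as the 0 V reference.
Source V1 fixes V_0 = 9 V.
KCL at each unknown node (sum of currents leaving = 0; resistances in Ω):
  Node 1: (V_1 - 9)/330 + (V_1 - 0)/4300 + (V_1 - V_2)/15000 = 0
  Node 2: (V_2 - V_1)/15000 + (V_2 - V_3)/10 = 0
  Node 3: (V_3 - V_2)/10 + (V_3 - 0)/300 = 0
Collecting terms (coefficients in siemens):
  0.00333·V_1 - 0.00006667·V_2 = 0.02727
  0.1001·V_2 - 0.00006667·V_1 - 0.1·V_3 = 0
  0.1033·V_3 - 0.1·V_2 = 0
Solving these 3 simultaneous equations (Gaussian elimination) gives:
  V_1 = 8.194 V, V_2 = 0.1659 V, V_3 = 0.1606 V
Power in each resistor, P = (ΔV)²/R:
  P_R1 = (9 - 8.194)²/330 = 0.001966 W
  P_R2 = (8.194 - 0)²/4300 = 0.01562 W
  P_R3 = (8.194 - 0.1659)²/15000 = 0.004297 W
  P_R4 = (0.1659 - 0.1606)²/10 = 0.000002865 W
  P_R5 = (0.1606 - 0)²/300 = 0.00008594 W
P_total = P_R1 + P_R2 + P_R3 + P_R4 + P_R5 = 0.02197 W

Final answer: 0.02197 W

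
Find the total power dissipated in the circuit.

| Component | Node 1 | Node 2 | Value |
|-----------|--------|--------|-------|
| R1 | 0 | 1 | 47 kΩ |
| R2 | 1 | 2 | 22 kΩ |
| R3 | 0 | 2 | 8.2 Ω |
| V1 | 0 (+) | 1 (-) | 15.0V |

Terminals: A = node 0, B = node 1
Nodal analysis, taking node 1 as the 0 V reference.
Source V1 fixes V_0 = 15 V.
KCL at each unknown node (sum of currents leaving = 0; resistances in Ω):
  Node 2: (V_2 - 0)/22000 + (V_2 - 15)/8.2 = 0
Collecting terms: 0.122 × V_2 = 1.829  =>  V_2 = 14.99 V
Power in each resistor, P = (ΔV)²/R:
  P_R1 = (15 - 0)²/47000 = 0.004787 W
  P_R2 = (0 - 14.99)²/22000 = 0.01022 W
  P_R3 = (15 - 14.99)²/8.2 = 0.000003809 W
P_total = P_R1 + P_R2 + P_R3 = 0.01501 W

Final answer: 0.01501 W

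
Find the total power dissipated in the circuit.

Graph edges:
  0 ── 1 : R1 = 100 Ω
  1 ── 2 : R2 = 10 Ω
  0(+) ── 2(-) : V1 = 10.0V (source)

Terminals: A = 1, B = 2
Nodal analysis, taking node 2 as the 0 V reference.
Source V1 fixes V_0 = 10 V.
KCL at each unknown node (sum of currents leaving = 0; resistances in Ω):
  Node 1: (V_1 - 10)/100 + (V_1 - 0)/10 = 0
Collecting terms: 0.11 × V_1 = 0.1  =>  V_1 = 0.9091 V
Power in each resistor, P = (ΔV)²/R:
  P_R1 = (10 - 0.9091)²/100 = 0.8264 W
  P_R2 = (0.9091 - 0)²/10 = 0.08264 W
P_total = P_R1 + P_R2 = 0.9091 W

Final answer: 0.9091 W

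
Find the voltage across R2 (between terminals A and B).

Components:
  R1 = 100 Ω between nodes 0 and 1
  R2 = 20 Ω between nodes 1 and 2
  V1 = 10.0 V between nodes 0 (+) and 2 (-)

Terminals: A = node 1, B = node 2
R1 and R2 are in series across V1 (node 0 → node 1 → node 2), and the output A–B is taken across R2, so this is a voltage divider.
Series current: I = V1/(R1 + R2) = 10/(100 + 20) = 10/120 = 0.08333 A
V_R2 = I × R2 = V1 × R2/(R1 + R2) = 10 × 20/120 = 1.667 V

Final answer: 1.667 V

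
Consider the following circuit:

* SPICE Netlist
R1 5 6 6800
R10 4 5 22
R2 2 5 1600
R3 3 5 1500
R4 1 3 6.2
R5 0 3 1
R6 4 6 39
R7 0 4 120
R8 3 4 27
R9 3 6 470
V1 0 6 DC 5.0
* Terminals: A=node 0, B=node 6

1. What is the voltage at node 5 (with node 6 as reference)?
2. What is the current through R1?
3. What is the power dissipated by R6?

Nodal analysis, taking node 6 as the 0 V reference.
Source V1 fixes V_0 = 5 V.
KCL at each unknown node (sum of currents leaving = 0; resistances in Ω):
  Node 1: (V_1 - V_3)/6.2 = 0
  Node 2: (V_2 - V_5)/1600 = 0
  Node 3: (V_3 - V_5)/1500 + (V_3 - V_1)/6.2 + (V_3 - 5)/1 + (V_3 - V_4)/27 + (V_3 - 0)/470 = 0
  Node 4: (V_4 - 0)/39 + (V_4 - 5)/120 + (V_4 - V_3)/27 + (V_4 - V_5)/22 = 0
  Node 5: (V_5 - 0)/6800 + (V_5 - V_2)/1600 + (V_5 - V_3)/1500 + (V_5 - V_4)/22 = 0
Collecting terms (coefficients in siemens):
  0.1613·V_1 - 0.1613·V_3 = 0
  0.000625·V_2 - 0.000625·V_5 = 0
  1.201·V_3 - 0.1613·V_1 - 0.03704·V_4 - 0.0006667·V_5 = 5
  0.1165·V_4 - 0.03704·V_3 - 0.04545·V_5 = 0.04167
  0.04689·V_5 - 0.000625·V_2 - 0.0006667·V_3 - 0.04545·V_4 = 0
Solving these 5 simultaneous equations (Gaussian elimination) gives:
  V_1 = 4.923 V, V_2 = 3.18 V, V_3 = 4.923 V, V_4 = 3.164 V
  V_5 = 3.18 V
Part 1:
  Read off the nodal solution: V_5 = 3.18 V
Part 2:
  I_R1 = (V_5 - V_6)/R1 = (3.18 - 0)/6800 = 0.0004676 A
  Magnitude: I_R1 = 0.0004676 A
Part 3:
  I_R6 = (V_4 - V_6)/R6 = (3.164 - 0)/39 = 0.08114 A
  P_R6 = I_R6² × R6 = (0.08114)² × 39 = 0.2567 W

Final answers:
1. V_5 = 3.18 V
2. I_R1 = 0.0004676 A
3. P_R6 = 0.2567 W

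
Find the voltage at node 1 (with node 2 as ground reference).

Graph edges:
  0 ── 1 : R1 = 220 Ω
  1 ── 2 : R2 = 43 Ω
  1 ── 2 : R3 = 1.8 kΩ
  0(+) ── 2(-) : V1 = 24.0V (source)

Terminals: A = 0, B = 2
Nodal analysis, taking node 2 as the 0 V reference.
Source V1 fixes V_0 = 24 V.
KCL at each unknown node (sum of currents leaving = 0; resistances in Ω):
  Node 1: (V_1 - 24)/220 + (V_1 - 0)/43 + (V_1 - 0)/1800 = 0
Collecting terms: 0.02836 × V_1 = 0.1091  =>  V_1 = 3.847 V
The requested potential is V_1 = 3.847 V.

Final answer: V_1 = 3.847 V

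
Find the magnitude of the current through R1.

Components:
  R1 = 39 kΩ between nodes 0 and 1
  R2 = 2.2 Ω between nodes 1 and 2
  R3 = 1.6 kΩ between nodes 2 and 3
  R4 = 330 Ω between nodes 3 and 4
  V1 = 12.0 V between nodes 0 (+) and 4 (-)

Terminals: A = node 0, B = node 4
Nodal analysis, taking node 4 as the 0 V reference.
Source V1 fixes V_0 = 12 V.
KCL at each unknown node (sum of currents leaving = 0; resistances in Ω):
  Node 1: (V_1 - 12)/39000 + (V_1 - V_2)/2.2 = 0
  Node 2: (V_2 - V_1)/2.2 + (V_2 - V_3)/1600 = 0
  Node 3: (V_3 - V_2)/1600 + (V_3 - 0)/330 = 0
Collecting terms (coefficients in siemens):
  0.4546·V_1 - 0.4545·V_2 = 0.0003077
  0.4552·V_2 - 0.4545·V_1 - 0.000625·V_3 = 0
  0.003655·V_3 - 0.000625·V_2 = 0
Solving these 3 simultaneous equations (Gaussian elimination) gives:
  V_1 = 0.5665 V, V_2 = 0.5658 V, V_3 = 0.09675 V
I_R1 = (V_0 - V_1)/R1 = (12 - 0.5665)/39000 = 0.0002932 A
|I_R1| = 0.0002932 A

Final answer: |I_R1| = 0.0002932 A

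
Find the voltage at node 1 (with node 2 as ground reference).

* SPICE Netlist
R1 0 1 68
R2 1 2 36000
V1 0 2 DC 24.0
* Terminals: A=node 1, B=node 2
Nodal analysis, taking node 2 as the 0 V reference.
Source V1 fixes V_0 = 24 V.
KCL at each unknown node (sum of currents leaving = 0; resistances in Ω):
  Node 1: (V_1 - 24)/68 + (V_1 - 0)/36000 = 0
Collecting terms: 0.01473 × V_1 = 0.3529  =>  V_1 = 23.95 V
The requested potential is V_1 = 23.95 V.

Final answer: V_1 = 23.95 V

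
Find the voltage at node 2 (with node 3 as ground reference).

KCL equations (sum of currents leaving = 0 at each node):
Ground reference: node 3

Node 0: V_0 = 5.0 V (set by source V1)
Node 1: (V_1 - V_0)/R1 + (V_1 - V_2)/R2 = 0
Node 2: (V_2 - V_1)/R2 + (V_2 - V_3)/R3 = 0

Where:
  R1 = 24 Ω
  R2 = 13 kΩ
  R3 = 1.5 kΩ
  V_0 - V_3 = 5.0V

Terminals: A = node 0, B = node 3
Nodal analysis, taking node 3 as the 0 V reference.
Source V1 fixes V_0 = 5 V.
KCL at each unknown node (sum of currents leaving = 0; resistances in Ω):
  Node 1: (V_1 - 5)/24 + (V_1 - V_2)/13000 = 0
  Node 2: (V_2 - V_1)/13000 + (V_2 - 0)/1500 = 0
Collecting terms (coefficients in siemens):
  0.04174·V_1 - 0.00007692·V_2 = 0.2083
  0.0007436·V_2 - 0.00007692·V_1 = 0
Determinant D = (0.04174)(0.0007436) - (-0.00007692)(-0.00007692) = 0.00003103
V_1 = [(0.2083)(0.0007436) - (-0.00007692)(0)]/D = 4.992 V
V_2 = [(0.04174)(0) - (0.2083)(-0.00007692)]/D = 0.5164 V
The requested potential is V_2 = 0.5164 V.

Final answer: V_2 = 0.5164 V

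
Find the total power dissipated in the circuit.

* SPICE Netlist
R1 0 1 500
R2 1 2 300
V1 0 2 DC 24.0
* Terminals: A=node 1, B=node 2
Nodal analysis, taking node 2 as the 0 V reference.
Source V1 fixes V_0 = 24 V.
KCL at each unknown node (sum of currents leaving = 0; resistances in Ω):
  Node 1: (V_1 - 24)/500 + (V_1 - 0)/300 = 0
Collecting terms: 0.005333 × V_1 = 0.048  =>  V_1 = 9 V
Power in each resistor, P = (ΔV)²/R:
  P_R1 = (24 - 9)²/500 = 0.45 W
  P_R2 = (9 - 0)²/300 = 0.27 W
P_total = P_R1 + P_R2 = 0.72 W

Final answer: 0.72 W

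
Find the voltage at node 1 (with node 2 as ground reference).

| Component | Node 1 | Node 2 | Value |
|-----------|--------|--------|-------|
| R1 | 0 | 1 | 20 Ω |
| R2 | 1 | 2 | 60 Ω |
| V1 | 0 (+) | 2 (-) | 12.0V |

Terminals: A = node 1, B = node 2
Nodal analysis, taking node 2 as the 0 V reference.
Source V1 fixes V_0 = 12 V.
KCL at each unknown node (sum of currents leaving = 0; resistances in Ω):
  Node 1: (V_1 - 12)/20 + (V_1 - 0)/60 = 0
Collecting terms: 0.06667 × V_1 = 0.6  =>  V_1 = 9 V
The requested potential is V_1 = 9 V.

Final answer: V_1 = 9 V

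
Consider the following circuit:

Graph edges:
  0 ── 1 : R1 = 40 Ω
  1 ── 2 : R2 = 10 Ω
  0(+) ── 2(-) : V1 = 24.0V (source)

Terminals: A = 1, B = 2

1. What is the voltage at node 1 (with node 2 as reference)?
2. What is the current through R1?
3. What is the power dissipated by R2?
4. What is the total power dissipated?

Nodal analysis, taking node 2 as the 0 V reference.
Source V1 fixes V_0 = 24 V.
KCL at each unknown node (sum of currents leaving = 0; resistances in Ω):
  Node 1: (V_1 - 24)/40 + (V_1 - 0)/10 = 0
Collecting terms: 0.125 × V_1 = 0.6  =>  V_1 = 4.8 V
Part 1:
  Read off the nodal solution: V_1 = 4.8 V
Part 2:
  I_R1 = (V_0 - V_1)/R1 = (24 - 4.8)/40 = 0.48 A
  Magnitude: I_R1 = 0.48 A
Part 3:
  I_R2 = (V_1 - V_2)/R2 = (4.8 - 0)/10 = 0.48 A
  P_R2 = I_R2² × R2 = (0.48)² × 10 = 2.304 W
Part 4:
  Power in each resistor, P = (ΔV)²/R:
    P_R1 = (24 - 4.8)²/40 = 9.216 W
    P_R2 = (4.8 - 0)²/10 = 2.304 W
  P_total = P_R1 + P_R2 = 11.52 W

Final answers:
1. V_1 = 4.8 V
2. I_R1 = 0.48 A
3. P_R2 = 2.304 W
4. P_total = 11.52 W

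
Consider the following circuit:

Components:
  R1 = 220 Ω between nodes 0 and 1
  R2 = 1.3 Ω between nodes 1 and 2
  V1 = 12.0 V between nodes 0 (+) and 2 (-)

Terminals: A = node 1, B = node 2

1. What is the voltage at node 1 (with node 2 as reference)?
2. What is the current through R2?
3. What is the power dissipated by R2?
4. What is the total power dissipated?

Nodal analysis, taking node 2 as the 0 V reference.
Source V1 fixes V_0 = 12 V.
KCL at each unknown node (sum of currents leaving = 0; resistances in Ω):
  Node 1: (V_1 - 12)/220 + (V_1 - 0)/1.3 = 0
Collecting terms: 0.7738 × V_1 = 0.05455  =>  V_1 = 0.07049 V
Part 1:
  Read off the nodal solution: V_1 = 0.07049 V
Part 2:
  I_R2 = (V_1 - V_2)/R2 = (0.07049 - 0)/1.3 = 0.05423 A
  Magnitude: I_R2 = 0.05423 A
Part 3:
  I_R2 = (V_1 - V_2)/R2 = (0.07049 - 0)/1.3 = 0.05423 A
  P_R2 = I_R2² × R2 = (0.05423)² × 1.3 = 0.003822 W
Part 4:
  Power in each resistor, P = (ΔV)²/R:
    P_R1 = (12 - 0.07049)²/220 = 0.6469 W
    P_R2 = (0.07049 - 0)²/1.3 = 0.003822 W
  P_total = P_R1 + P_R2 = 0.6507 W

Final answers:
1. V_1 = 0.07049 V
2. I_R2 = 0.05423 A
3. P_R2 = 0.003822 W
4. P_total = 0.6507 W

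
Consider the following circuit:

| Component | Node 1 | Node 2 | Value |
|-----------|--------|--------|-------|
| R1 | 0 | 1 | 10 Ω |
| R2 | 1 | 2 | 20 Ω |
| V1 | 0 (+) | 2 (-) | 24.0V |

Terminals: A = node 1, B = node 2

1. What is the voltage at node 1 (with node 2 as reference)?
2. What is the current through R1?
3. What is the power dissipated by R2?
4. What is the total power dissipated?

Nodal analysis, taking node 2 as the 0 V reference.
Source V1 fixes V_0 = 24 V.
KCL at each unknown node (sum of currents leaving = 0; resistances in Ω):
  Node 1: (V_1 - 24)/10 + (V_1 - 0)/20 = 0
Collecting terms: 0.15 × V_1 = 2.4  =>  V_1 = 16 V
Part 1:
  Read off the nodal solution: V_1 = 16 V
Part 2:
  I_R1 = (V_0 - V_1)/R1 = (24 - 16)/10 = 0.8 A
  Magnitude: I_R1 = 0.8 A
Part 3:
  I_R2 = (V_1 - V_2)/R2 = (16 - 0)/20 = 0.8 A
  P_R2 = I_R2² × R2 = (0.8)² × 20 = 12.8 W
Part 4:
  Power in each resistor, P = (ΔV)²/R:
    P_R1 = (24 - 16)²/10 = 6.4 W
    P_R2 = (16 - 0)²/20 = 12.8 W
  P_total = P_R1 + P_R2 = 19.2 W

Final answers:
1. V_1 = 16 V
2. I_R1 = 0.8 A
3. P_R2 = 12.8 W
4. P_total = 19.2 W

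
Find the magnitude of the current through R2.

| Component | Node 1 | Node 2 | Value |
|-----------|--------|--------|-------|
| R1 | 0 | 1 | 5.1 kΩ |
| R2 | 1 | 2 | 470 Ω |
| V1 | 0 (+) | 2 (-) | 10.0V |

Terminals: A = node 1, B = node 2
Nodal analysis, taking node 2 as the 0 V reference.
Source V1 fixes V_0 = 10 V.
KCL at each unknown node (sum of currents leaving = 0; resistances in Ω):
  Node 1: (V_1 - 10)/5100 + (V_1 - 0)/470 = 0
Collecting terms: 0.002324 × V_1 = 0.001961  =>  V_1 = 0.8438 V
I_R2 = (V_1 - V_2)/R2 = (0.8438 - 0)/470 = 0.001795 A
|I_R2| = 0.001795 A

Final answer: |I_R2| = 0.001795 A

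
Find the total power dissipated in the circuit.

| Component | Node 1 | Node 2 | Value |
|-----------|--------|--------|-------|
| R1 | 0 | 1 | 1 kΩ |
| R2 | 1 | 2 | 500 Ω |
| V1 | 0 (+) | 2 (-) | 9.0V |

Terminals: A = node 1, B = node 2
Nodal analysis, taking node 2 as the 0 V reference.
Source V1 fixes V_0 = 9 V.
KCL at each unknown node (sum of currents leaving = 0; resistances in Ω):
  Node 1: (V_1 - 9)/1000 + (V_1 - 0)/500 = 0
Collecting terms: 0.003 × V_1 = 0.009  =>  V_1 = 3 V
Power in each resistor, P = (ΔV)²/R:
  P_R1 = (9 - 3)²/1000 = 0.036 W
  P_R2 = (3 - 0)²/500 = 0.018 W
P_total = P_R1 + P_R2 = 0.054 W

Final answer: 0.054 W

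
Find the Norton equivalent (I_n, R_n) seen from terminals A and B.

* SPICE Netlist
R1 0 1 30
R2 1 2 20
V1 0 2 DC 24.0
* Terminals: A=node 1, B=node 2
Find the Thévenin equivalent first; then I_n = V_th/R_th and R_n = R_th.
Step 1 — V_th is the open-circuit voltage V_A - V_B (nothing connected across the terminals).
Nodal analysis, taking node 2 as the 0 V reference.
Source V1 fixes V_0 = 24 V.
KCL at each unknown node (sum of currents leaving = 0; resistances in Ω):
  Node 1: (V_1 - 24)/30 + (V_1 - 0)/20 = 0
Collecting terms: 0.08333 × V_1 = 0.8  =>  V_1 = 9.6 V
V_th = V_1 - V_2 = 9.6 - 0 = 9.6 V
Step 2 — R_th: zero the source — replace V1 by a short circuit (node 2 merges into node 0) — and find the resistance seen between A (node 1) and B (node 0).
Reduce the network between node 1 (A) and node 0 (B) by series/parallel combination:
  Rp1 = R1 ‖ R2 (parallel, both between nodes 0 and 1) = 1/(1/30 + 1/20) = 12 Ω
R_th = 12 Ω
I_n = V_th/R_th = 9.6/12 = 0.8 A, and R_n = R_th = 12 Ω

Final answer: I_n = 0.8 A, R_n = 12 Ω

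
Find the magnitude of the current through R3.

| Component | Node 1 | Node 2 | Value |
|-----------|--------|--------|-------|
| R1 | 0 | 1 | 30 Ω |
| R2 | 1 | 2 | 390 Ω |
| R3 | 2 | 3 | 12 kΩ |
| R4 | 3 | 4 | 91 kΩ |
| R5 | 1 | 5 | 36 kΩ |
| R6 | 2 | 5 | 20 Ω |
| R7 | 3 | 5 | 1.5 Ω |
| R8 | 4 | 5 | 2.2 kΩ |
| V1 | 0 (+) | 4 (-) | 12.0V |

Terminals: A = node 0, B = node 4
Nodal analysis, taking node 4 as the 0 V reference.
Source V1 fixes V_0 = 12 V.
KCL at each unknown node (sum of currents leaving = 0; resistances in Ω):
  Node 1: (V_1 - 12)/30 + (V_1 - V_2)/390 + (V_1 - V_5)/36000 = 0
  Node 2: (V_2 - V_1)/390 + (V_2 - V_3)/12000 + (V_2 - V_5)/20 = 0
  Node 3: (V_3 - V_2)/12000 + (V_3 - 0)/91000 + (V_3 - V_5)/1.5 = 0
  Node 5: (V_5 - V_1)/36000 + (V_5 - V_2)/20 + (V_5 - V_3)/1.5 + (V_5 - 0)/2200 = 0
Collecting terms (coefficients in siemens):
  0.03593·V_1 - 0.002564·V_2 - 0.00002778·V_5 = 0.4
  0.05265·V_2 - 0.002564·V_1 - 0.00008333·V_3 - 0.05·V_5 = 0
  0.6668·V_3 - 0.00008333·V_2 - 0.6667·V_5 = 0
  0.7171·V_5 - 0.00002778·V_1 - 0.05·V_2 - 0.6667·V_3 = 0
Solving these 4 simultaneous equations (Gaussian elimination) gives:
  V_1 = 11.86 V, V_2 = 10.07 V, V_3 = 9.978 V, V_5 = 9.978 V
I_R3 = (V_2 - V_3)/R3 = (10.07 - 9.978)/12000 = 0.000007654 A
|I_R3| = 0.000007654 A

Final answer: |I_R3| = 7.654e-06 A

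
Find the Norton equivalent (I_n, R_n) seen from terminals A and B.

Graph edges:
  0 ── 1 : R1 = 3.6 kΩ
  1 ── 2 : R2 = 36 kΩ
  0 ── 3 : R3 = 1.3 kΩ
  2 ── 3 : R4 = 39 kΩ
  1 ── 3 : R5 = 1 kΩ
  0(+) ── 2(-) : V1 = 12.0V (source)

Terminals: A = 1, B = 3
Find the Thévenin equivalent first; then I_n = V_th/R_th and R_n = R_th.
Step 1 — V_th is the open-circuit voltage V_A - V_B (nothing connected across the terminals).
Nodal analysis, taking node 2 as the 0 V reference.
Source V1 fixes V_0 = 12 V.
KCL at each unknown node (sum of currents leaving = 0; resistances in Ω):
  Node 1: (V_1 - 12)/3600 + (V_1 - 0)/36000 + (V_1 - V_3)/1000 = 0
  Node 3: (V_3 - 12)/1300 + (V_3 - 0)/39000 + (V_3 - V_1)/1000 = 0
Collecting terms (coefficients in siemens):
  0.001306·V_1 - 0.001·V_3 = 0.003333
  0.001795·V_3 - 0.001·V_1 = 0.009231
Determinant D = (0.001306)(0.001795) - (-0.001)(-0.001) = 0.000001343
V_1 = [(0.003333)(0.001795) - (-0.001)(0.009231)]/D = 11.33 V
V_3 = [(0.001306)(0.009231) - (0.003333)(-0.001)]/D = 11.45 V
V_th = V_1 - V_3 = 11.33 - 11.45 = -0.1273 V
Step 2 — R_th: zero the source — replace V1 by a short circuit (node 2 merges into node 0) — and find the resistance seen between A (node 1) and B (node 3).
Reduce the network between node 1 (A) and node 3 (B) by series/parallel combination:
  Rp1 = R1 ‖ R2 (parallel, both between nodes 0 and 1) = 1/(1/3600 + 1/36000) = 3273 Ω
  Rp2 = R3 ‖ R4 (parallel, both between nodes 0 and 3) = 1/(1/1300 + 1/39000) = 1258 Ω
  Rs1 = Rp1 + Rp2 (series, joined only at node 0) = 3273 + 1258 = 4531 Ω
  Rp3 = R5 ‖ Rs1 (parallel, both between nodes 1 and 3) = 1/(1/1000 + 1/4531) = 819.2 Ω
R_th = 819.2 Ω
I_n = V_th/R_th = -0.1273/819.2 = -0.0001553 A, and R_n = R_th = 819.2 Ω

Final answer: I_n = -0.0001553 A, R_n = 819.2 Ω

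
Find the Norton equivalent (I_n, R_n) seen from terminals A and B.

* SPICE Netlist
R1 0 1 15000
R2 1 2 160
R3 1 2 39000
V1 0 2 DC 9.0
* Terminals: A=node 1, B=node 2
Find the Thévenin equivalent first; then I_n = V_th/R_th and R_n = R_th.
Step 1 — V_th is the open-circuit voltage V_A - V_B (nothing connected across the terminals).
Nodal analysis, taking node 2 as the 0 V reference.
Source V1 fixes V_0 = 9 V.
KCL at each unknown node (sum of currents leaving = 0; resistances in Ω):
  Node 1: (V_1 - 9)/15000 + (V_1 - 0)/160 + (V_1 - 0)/39000 = 0
Collecting terms: 0.006342 × V_1 = 0.0006  =>  V_1 = 0.0946 V
V_th = V_1 - V_2 = 0.0946 - 0 = 0.0946 V
Step 2 — R_th: zero the source — replace V1 by a short circuit (node 2 merges into node 0) — and find the resistance seen between A (node 1) and B (node 0).
Reduce the network between node 1 (A) and node 0 (B) by series/parallel combination:
  Rp1 = R1 ‖ R2 ‖ R3 (parallel, all between nodes 0 and 1) = 1/(1/15000 + 1/160 + 1/39000) = 157.7 Ω
R_th = 157.7 Ω
I_n = V_th/R_th = 0.0946/157.7 = 0.0006 A, and R_n = R_th = 157.7 Ω

Final answer: I_n = 0.0006 A, R_n = 157.7 Ω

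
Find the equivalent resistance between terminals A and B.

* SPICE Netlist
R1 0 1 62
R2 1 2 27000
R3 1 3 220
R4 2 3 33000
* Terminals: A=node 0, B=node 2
Reduce the network between node 0 (A) and node 2 (B) by series/parallel combination:
  Rs1 = R3 + R4 (series, joined only at node 3) = 220 + 33000 = 33220 Ω
  Rp1 = R2 ‖ Rs1 (parallel, both between nodes 1 and 2) = 1/(1/27000 + 1/33220) = 14890 Ω
  Rs2 = R1 + Rp1 (series, joined only at node 1) = 62 + 14890 = 14960 Ω
R_eq = 14.96 kΩ

Final answer: 14.96 kΩ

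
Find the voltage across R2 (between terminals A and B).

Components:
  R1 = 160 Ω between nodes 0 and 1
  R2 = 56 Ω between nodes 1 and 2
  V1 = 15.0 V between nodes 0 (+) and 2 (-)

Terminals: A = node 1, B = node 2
R1 and R2 are in series across V1 (node 0 → node 1 → node 2), and the output A–B is taken across R2, so this is a voltage divider.
Series current: I = V1/(R1 + R2) = 15/(160 + 56) = 15/216 = 0.06944 A
V_R2 = I × R2 = V1 × R2/(R1 + R2) = 15 × 56/216 = 3.889 V

Final answer: 3.889 V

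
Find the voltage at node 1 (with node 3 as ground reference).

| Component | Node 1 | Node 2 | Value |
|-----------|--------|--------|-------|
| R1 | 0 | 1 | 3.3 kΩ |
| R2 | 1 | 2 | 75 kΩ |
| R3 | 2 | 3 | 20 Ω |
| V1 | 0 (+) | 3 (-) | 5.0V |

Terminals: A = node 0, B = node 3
Nodal analysis, taking node 3 as the 0 V reference.
Source V1 fixes V_0 = 5 V.
KCL at each unknown node (sum of currents leaving = 0; resistances in Ω):
  Node 1: (V_1 - 5)/3300 + (V_1 - V_2)/75000 = 0
  Node 2: (V_2 - V_1)/75000 + (V_2 - 0)/20 = 0
Collecting terms (coefficients in siemens):
  0.0003164·V_1 - 0.00001333·V_2 = 0.001515
  0.05001·V_2 - 0.00001333·V_1 = 0
Determinant D = (0.0003164)(0.05001) - (-0.00001333)(-0.00001333) = 0.00001582
V_1 = [(0.001515)(0.05001) - (-0.00001333)(0)]/D = 4.789 V
V_2 = [(0.0003164)(0) - (0.001515)(-0.00001333)]/D = 0.001277 V
The requested potential is V_1 = 4.789 V.

Final answer: V_1 = 4.789 V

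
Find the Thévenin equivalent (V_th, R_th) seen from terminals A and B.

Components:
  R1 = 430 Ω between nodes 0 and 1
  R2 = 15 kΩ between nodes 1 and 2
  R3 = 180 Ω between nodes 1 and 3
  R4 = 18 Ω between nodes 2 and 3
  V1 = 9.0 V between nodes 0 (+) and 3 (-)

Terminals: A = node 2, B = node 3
Step 1 — V_th is the open-circuit voltage V_A - V_B (nothing connected across the terminals).
Nodal analysis, taking node 3 as the 0 V reference.
Source V1 fixes V_0 = 9 V.
KCL at each unknown node (sum of currents leaving = 0; resistances in Ω):
  Node 1: (V_1 - 9)/430 + (V_1 - V_2)/15000 + (V_1 - 0)/180 = 0
  Node 2: (V_2 - V_1)/15000 + (V_2 - 0)/18 = 0
Collecting terms (coefficients in siemens):
  0.007948·V_1 - 0.00006667·V_2 = 0.02093
  0.05562·V_2 - 0.00006667·V_1 = 0
Determinant D = (0.007948)(0.05562) - (-0.00006667)(-0.00006667) = 0.0004421
V_1 = [(0.02093)(0.05562) - (-0.00006667)(0)]/D = 2.633 V
V_2 = [(0.007948)(0) - (0.02093)(-0.00006667)]/D = 0.003156 V
V_th = V_2 - V_3 = 0.003156 - 0 = 0.003156 V
Step 2 — R_th: zero the source — replace V1 by a short circuit (node 3 merges into node 0) — and find the resistance seen between A (node 2) and B (node 0).
Reduce the network between node 2 (A) and node 0 (B) by series/parallel combination:
  Rp1 = R1 ‖ R3 (parallel, both between nodes 0 and 1) = 1/(1/430 + 1/180) = 126.9 Ω
  Rs1 = R2 + Rp1 (series, joined only at node 1) = 15000 + 126.9 = 15130 Ω
  Rp2 = R4 ‖ Rs1 (parallel, both between nodes 0 and 2) = 1/(1/18 + 1/15130) = 17.98 Ω
R_th = 17.98 Ω

Final answer: V_th = 0.003156 V, R_th = 17.98 Ω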